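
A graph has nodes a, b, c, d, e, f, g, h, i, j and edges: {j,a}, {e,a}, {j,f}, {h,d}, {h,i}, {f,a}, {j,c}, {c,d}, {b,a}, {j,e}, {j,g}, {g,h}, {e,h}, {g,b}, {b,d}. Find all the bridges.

The edges on the cycle j-g-b-d-c-j are not bridges since each lies on that cycle.
But removing i—h disconnects i from h — this is a bridge.

h-i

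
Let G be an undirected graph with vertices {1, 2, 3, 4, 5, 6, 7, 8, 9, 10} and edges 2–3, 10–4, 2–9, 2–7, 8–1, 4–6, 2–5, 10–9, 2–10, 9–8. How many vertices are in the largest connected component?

10

Starting from 1 we can reach 1, 2, 3, 4, 5, 6, 7, 8, 9, 10. That is one component of size 10.
The largest has 10 vertices.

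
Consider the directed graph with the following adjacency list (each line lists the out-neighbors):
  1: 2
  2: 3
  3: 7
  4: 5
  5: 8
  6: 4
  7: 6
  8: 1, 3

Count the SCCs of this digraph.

{1, 2, 3, 4, 5, 6, 7, 8} are all mutually reachable — one SCC of size 8.
That gives 1 strongly connected component.

1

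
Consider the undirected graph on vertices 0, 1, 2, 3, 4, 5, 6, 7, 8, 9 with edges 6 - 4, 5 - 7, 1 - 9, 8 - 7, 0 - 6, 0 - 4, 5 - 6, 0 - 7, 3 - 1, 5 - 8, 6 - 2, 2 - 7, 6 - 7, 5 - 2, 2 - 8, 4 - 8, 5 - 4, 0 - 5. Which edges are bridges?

The edges on the cycle 5-6-4-8-5 are not bridges since each lies on that cycle.
But removing 1 - 9 disconnects 1 from 9; removing 1 - 3 disconnects 1 from 3 — these are bridges.

1-3, 1-9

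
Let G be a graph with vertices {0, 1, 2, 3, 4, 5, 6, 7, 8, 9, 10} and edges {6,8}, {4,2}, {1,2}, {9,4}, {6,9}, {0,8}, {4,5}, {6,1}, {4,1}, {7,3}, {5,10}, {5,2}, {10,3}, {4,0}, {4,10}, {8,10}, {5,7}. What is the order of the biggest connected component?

11

Starting from 0 we can reach 0, 1, 2, 3, 4, 5, 6, 7, 8, 9, 10. That is one component of size 11.
The largest has 11 vertices.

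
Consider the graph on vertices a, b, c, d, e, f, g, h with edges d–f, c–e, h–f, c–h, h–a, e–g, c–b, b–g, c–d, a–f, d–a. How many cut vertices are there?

1

Removing c increases the component count from 1 to 2, so c is a cut vertex.
By contrast removing e leaves 1 component; it is not a cut vertex. No other vertex is a cut vertex either.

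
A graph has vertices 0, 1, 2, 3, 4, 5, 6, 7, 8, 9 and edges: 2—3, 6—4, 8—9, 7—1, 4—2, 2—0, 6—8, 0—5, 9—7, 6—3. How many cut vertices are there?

Removing 0 increases the component count from 1 to 2, so 0 is a cut vertex.
Removing 2 increases the component count from 1 to 2, so 2 is a cut vertex.
Removing 6 increases the component count from 1 to 2, so 6 is a cut vertex.
Likewise 7, 8, 9 are cut vertices.
By contrast removing 3 leaves 1 component; it is not a cut vertex. No other vertex is a cut vertex either.

6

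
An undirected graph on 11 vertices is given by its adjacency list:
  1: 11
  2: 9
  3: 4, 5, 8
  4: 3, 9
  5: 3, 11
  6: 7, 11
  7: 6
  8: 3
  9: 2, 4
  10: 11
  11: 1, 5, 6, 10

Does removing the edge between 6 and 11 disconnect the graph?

Removing 6-11 leaves no path between 6 and 11: the component count goes from 1 to 2. So it is a bridge.

Yes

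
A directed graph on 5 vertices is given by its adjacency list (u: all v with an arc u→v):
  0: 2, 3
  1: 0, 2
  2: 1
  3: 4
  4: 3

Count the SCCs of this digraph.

{0, 1, 2} are all mutually reachable — one SCC of size 3.
{3, 4} are all mutually reachable — one SCC of size 2.
That gives 2 strongly connected components.

2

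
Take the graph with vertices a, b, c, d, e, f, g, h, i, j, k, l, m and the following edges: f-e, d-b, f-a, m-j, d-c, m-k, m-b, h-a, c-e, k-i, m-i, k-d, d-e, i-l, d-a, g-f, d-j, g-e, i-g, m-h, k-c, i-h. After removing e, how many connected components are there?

With e gone, the remaining components are: {a, b, c, d, f, g, h, i, j, k, l, m}.
That is 1 component.

1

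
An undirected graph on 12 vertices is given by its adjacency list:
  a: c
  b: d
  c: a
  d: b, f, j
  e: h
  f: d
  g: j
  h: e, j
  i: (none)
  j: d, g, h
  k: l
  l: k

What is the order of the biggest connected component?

7

i is isolated — a component by itself.
Starting from a we can reach a, c. That is one component of size 2.
Starting from k we can reach k, l. That is one component of size 2.
Starting from b we can reach b, d, e, f, g, h, j. That is one component of size 7.
The largest has 7 vertices.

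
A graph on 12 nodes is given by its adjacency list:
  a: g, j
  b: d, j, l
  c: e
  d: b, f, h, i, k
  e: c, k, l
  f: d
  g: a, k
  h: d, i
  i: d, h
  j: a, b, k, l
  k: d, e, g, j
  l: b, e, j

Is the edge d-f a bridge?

Removing d-f leaves no path between d and f: the component count goes from 1 to 2. So it is a bridge.

Yes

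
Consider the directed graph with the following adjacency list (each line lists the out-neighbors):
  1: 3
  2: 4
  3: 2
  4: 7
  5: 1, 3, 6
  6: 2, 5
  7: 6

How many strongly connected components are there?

1

{1, 2, 3, 4, 5, 6, 7} are all mutually reachable — one SCC of size 7.
That gives 1 strongly connected component.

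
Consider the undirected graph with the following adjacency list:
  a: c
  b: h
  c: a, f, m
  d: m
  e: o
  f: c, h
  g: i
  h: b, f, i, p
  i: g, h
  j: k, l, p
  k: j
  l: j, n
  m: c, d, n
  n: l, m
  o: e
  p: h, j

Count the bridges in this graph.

7

The edges on the cycle l-j-p-h-f-c-m-n-l are not bridges since each lies on that cycle.
But removing i-g disconnects i from g; removing i-h disconnects i from h; removing h-b disconnects h from b; removing a-c disconnects a from c — these are bridges.
In total 7 edges are bridges.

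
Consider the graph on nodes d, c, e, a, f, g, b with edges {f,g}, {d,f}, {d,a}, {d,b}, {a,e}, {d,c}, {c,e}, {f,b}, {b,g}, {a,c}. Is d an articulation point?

Yes

Deleting d raises the number of components from 1 to 2, so d is a cut vertex.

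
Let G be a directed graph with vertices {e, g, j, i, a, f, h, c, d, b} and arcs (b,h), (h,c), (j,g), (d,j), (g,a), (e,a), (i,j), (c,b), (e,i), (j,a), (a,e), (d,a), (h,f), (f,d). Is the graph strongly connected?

No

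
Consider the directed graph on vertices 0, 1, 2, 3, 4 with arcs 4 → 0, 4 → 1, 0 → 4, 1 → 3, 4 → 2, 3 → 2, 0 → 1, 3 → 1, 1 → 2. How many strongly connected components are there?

3

{1, 3} are all mutually reachable — one SCC of size 2.
{0, 4} are all mutually reachable — one SCC of size 2.
{2} is an SCC by itself.
That gives 3 strongly connected components.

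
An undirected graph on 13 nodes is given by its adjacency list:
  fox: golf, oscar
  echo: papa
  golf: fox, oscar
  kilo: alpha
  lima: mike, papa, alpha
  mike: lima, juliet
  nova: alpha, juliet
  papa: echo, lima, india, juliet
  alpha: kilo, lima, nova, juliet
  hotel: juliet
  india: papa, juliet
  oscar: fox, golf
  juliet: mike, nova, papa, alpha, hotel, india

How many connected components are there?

Starting from fox we can reach fox, golf, oscar. That is one component of size 3.
Starting from echo we can reach echo, kilo, lima, mike, nova, papa, alpha, hotel, india, juliet. That is one component of size 10.
Total: 2 components.

2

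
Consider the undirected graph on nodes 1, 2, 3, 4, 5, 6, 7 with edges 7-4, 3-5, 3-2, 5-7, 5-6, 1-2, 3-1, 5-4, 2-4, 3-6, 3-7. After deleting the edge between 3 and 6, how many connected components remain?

1

3 and 6 are still connected via 3-5-6, so the component count stays at 1.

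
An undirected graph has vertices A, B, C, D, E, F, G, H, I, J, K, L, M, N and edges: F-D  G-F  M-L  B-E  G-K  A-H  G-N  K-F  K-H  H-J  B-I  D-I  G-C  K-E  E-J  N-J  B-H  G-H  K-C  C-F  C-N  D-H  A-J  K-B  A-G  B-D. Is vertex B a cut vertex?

No

Deleting B leaves 2 components (was 2), so B is not a cut vertex.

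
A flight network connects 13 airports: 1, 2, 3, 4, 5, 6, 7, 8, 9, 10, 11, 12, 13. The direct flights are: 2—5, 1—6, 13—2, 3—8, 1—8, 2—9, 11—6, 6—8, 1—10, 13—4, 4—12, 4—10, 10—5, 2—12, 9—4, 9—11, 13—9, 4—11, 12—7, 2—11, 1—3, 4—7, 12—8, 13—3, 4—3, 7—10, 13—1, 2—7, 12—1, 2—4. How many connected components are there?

1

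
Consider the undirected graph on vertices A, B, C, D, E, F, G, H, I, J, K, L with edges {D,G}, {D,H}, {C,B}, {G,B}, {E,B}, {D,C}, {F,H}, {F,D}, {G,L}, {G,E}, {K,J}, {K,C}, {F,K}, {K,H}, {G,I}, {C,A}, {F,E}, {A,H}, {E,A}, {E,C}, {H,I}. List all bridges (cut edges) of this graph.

The edges on the cycle F-K-C-A-E-G-D-F are not bridges since each lies on that cycle.
But removing L - G disconnects L from G; removing J - K disconnects J from K — these are bridges.

G-L, J-K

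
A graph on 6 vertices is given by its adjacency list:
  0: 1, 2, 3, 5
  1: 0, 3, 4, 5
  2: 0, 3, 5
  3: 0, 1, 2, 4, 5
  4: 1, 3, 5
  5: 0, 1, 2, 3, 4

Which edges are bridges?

The edges on the cycle 3-1-4-3 are not bridges since each lies on that cycle.
Every edge lies on some cycle, so there are no bridges.

none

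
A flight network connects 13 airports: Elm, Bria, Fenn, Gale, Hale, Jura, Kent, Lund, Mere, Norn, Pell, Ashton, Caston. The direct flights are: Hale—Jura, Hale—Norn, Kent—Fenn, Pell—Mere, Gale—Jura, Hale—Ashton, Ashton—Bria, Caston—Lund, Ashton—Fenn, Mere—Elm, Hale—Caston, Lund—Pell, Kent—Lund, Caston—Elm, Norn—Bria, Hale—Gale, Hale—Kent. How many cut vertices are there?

Removing Hale increases the component count from 1 to 2, so Hale is a cut vertex.
By contrast removing Norn leaves 1 component; it is not a cut vertex. No other vertex is a cut vertex either.

1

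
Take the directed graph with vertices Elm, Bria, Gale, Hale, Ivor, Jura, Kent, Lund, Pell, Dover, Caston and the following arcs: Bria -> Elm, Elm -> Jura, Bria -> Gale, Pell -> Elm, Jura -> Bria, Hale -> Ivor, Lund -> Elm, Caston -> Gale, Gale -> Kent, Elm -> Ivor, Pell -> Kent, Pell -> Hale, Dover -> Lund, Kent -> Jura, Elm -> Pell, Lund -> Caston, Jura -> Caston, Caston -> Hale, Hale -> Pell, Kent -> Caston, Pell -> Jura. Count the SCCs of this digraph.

{Elm, Bria, Gale, Hale, Jura, Kent, Pell, Caston} are all mutually reachable — one SCC of size 8.
{Lund} is an SCC by itself.
{Dover} is an SCC by itself.
{Ivor} is an SCC by itself.
That gives 4 strongly connected components.

4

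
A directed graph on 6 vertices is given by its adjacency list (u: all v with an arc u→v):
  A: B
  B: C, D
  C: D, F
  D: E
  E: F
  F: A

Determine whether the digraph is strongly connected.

From D we can reach every vertex (A, B, C, D, E, F), and every vertex can reach D (A, B, C, D, E, F). So the whole graph is one strongly connected component.

Yes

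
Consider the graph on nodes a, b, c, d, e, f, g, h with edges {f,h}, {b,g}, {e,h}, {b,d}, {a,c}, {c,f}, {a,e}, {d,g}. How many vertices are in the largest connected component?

5

Starting from b we can reach b, d, g. That is one component of size 3.
Starting from a we can reach a, c, e, f, h. That is one component of size 5.
The largest has 5 vertices.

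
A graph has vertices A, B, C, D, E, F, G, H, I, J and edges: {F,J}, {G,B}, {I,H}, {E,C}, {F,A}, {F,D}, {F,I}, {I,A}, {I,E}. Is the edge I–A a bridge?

After removing I–A, the path I-F-A still connects them, so the edge is not a bridge.

No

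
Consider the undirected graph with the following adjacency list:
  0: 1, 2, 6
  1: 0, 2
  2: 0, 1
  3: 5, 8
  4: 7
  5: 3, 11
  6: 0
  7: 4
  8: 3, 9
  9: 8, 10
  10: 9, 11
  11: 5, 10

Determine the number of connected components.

Starting from 4 we can reach 4, 7. That is one component of size 2.
Starting from 0 we can reach 0, 1, 2, 6. That is one component of size 4.
Starting from 3 we can reach 3, 5, 8, 9, 10, 11. That is one component of size 6.
Total: 3 components.

3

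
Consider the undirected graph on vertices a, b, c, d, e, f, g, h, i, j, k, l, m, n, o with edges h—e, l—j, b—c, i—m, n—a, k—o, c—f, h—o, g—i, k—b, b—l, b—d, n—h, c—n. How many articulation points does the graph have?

6

Removing b increases the component count from 2 to 4, so b is a cut vertex.
Removing c increases the component count from 2 to 3, so c is a cut vertex.
Removing h increases the component count from 2 to 3, so h is a cut vertex.
Likewise i, l, n are cut vertices.
By contrast removing m leaves 2 components; it is not a cut vertex. No other vertex is a cut vertex either.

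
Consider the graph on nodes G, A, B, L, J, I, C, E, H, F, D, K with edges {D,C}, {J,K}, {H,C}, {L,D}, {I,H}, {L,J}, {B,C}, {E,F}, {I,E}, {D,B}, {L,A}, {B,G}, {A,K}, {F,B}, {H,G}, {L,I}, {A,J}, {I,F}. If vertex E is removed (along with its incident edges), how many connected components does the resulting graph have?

1

With E gone, the remaining components are: {A, B, C, D, F, G, H, I, J, K, L}.
That is 1 component.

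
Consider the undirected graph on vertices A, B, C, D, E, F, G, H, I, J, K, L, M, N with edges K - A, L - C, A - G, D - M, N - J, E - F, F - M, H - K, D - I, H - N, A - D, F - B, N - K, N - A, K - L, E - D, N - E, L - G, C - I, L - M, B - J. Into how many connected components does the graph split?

Starting from A we can reach A, B, C, D, E, F, G, H, I, J, K, L, M, N. That is one component of size 14.
Total: 1 component.

1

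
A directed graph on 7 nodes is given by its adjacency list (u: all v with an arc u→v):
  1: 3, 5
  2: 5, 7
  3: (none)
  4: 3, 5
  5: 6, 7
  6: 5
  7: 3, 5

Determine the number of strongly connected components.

{5, 6, 7} are all mutually reachable — one SCC of size 3.
{1} is an SCC by itself.
{3} is an SCC by itself.
{4} is an SCC by itself.
{2} is an SCC by itself.
That gives 5 strongly connected components.

5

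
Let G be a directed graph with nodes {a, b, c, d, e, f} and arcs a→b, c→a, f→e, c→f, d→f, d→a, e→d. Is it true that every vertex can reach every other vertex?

No

There is no directed path from b to c, so the graph is not strongly connected.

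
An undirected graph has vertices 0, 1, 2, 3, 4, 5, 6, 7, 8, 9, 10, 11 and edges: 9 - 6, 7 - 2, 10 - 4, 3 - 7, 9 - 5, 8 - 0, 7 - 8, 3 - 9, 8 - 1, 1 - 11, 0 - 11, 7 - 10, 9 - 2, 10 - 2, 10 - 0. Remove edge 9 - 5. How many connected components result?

2

Before removal there is 1 component.
9 - 5 is a bridge — removing it separates 9's side from 5's side.
After removal: 2 components.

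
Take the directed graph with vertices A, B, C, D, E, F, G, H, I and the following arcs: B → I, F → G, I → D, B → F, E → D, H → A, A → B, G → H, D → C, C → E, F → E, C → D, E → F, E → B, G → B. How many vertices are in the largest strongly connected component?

{A, B, C, D, E, F, G, H, I} are all mutually reachable — one SCC of size 9.
The largest has 9 vertices.

9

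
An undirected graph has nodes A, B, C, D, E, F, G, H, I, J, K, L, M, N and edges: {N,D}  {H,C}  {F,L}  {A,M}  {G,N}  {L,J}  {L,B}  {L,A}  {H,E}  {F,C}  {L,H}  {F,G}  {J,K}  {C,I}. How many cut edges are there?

10

The edges on the cycle F-L-H-C-F are not bridges since each lies on that cycle.
But removing N—G disconnects N from G; removing A—M disconnects A from M; removing F—G disconnects F from G; removing A—L disconnects A from L — these are bridges.
In total 10 edges are bridges.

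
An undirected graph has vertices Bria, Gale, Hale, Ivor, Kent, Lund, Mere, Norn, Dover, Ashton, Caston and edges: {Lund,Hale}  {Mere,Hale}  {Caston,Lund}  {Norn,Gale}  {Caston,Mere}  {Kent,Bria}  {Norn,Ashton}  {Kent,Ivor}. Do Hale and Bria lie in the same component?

No

The component containing Hale is {Hale, Lund, Mere, Caston}, and Bria is not in it.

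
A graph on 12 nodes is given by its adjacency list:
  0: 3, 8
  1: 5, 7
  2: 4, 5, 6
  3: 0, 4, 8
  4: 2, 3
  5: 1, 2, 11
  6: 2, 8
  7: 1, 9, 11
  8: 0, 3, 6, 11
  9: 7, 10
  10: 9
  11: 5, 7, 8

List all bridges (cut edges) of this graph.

10-9, 7-9

The edges on the cycle 5-11-8-3-4-2-5 are not bridges since each lies on that cycle.
But removing 10-9 disconnects 10 from 9; removing 9-7 disconnects 9 from 7 — these are bridges.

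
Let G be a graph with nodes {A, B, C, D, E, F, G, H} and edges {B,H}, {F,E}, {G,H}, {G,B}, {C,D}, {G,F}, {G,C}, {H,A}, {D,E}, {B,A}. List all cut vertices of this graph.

G

Removing G increases the component count from 1 to 2, so G is a cut vertex.
By contrast removing E leaves 1 component; it is not a cut vertex. No other vertex is a cut vertex either.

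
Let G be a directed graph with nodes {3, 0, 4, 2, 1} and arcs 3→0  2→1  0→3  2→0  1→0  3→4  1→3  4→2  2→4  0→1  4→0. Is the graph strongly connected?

Yes

From 1 we can reach every vertex (0, 1, 2, 3, 4), and every vertex can reach 1 (0, 1, 2, 3, 4). So the whole graph is one strongly connected component.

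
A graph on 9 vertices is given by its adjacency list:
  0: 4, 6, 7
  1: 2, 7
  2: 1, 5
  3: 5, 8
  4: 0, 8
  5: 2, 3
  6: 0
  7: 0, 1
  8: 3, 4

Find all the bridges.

0-6

The edges on the cycle 0-7-1-2-5-3-8-4-0 are not bridges since each lies on that cycle.
But removing 0-6 disconnects 0 from 6 — this is a bridge.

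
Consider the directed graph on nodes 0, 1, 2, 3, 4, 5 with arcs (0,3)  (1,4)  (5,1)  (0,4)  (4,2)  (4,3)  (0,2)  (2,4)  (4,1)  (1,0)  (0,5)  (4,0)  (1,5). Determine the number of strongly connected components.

2

{0, 1, 2, 4, 5} are all mutually reachable — one SCC of size 5.
{3} is an SCC by itself.
That gives 2 strongly connected components.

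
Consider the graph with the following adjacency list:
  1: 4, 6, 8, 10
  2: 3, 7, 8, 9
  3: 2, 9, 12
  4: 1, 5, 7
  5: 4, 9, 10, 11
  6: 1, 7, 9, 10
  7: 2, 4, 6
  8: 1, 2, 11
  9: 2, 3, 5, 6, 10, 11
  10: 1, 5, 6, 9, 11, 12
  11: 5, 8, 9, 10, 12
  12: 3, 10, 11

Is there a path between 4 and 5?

Yes

From 4 we can reach 1, 2, 3, 4, 5, 6, 7, 8, 9, 10, 11, 12, which includes 5.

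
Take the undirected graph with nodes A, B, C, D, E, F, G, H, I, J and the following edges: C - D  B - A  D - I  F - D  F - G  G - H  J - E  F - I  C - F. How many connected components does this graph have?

Starting from A we can reach A, B. That is one component of size 2.
Starting from E we can reach E, J. That is one component of size 2.
Starting from C we can reach C, D, F, G, H, I. That is one component of size 6.
Total: 3 components.

3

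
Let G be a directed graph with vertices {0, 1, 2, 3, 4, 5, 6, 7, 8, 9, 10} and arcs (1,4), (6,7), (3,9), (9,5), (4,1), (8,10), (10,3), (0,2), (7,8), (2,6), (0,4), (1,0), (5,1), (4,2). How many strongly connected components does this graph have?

1

{0, 1, 2, 3, 4, 5, 6, 7, 8, 9, 10} are all mutually reachable — one SCC of size 11.
That gives 1 strongly connected component.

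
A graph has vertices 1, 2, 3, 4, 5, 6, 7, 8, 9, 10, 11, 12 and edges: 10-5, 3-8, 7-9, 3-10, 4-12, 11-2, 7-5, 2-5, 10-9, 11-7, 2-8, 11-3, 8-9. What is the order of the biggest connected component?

1 is isolated — a component by itself.
6 is isolated — a component by itself.
Starting from 4 we can reach 4, 12. That is one component of size 2.
Starting from 2 we can reach 2, 3, 5, 7, 8, 9, 10, 11. That is one component of size 8.
The largest has 8 vertices.

8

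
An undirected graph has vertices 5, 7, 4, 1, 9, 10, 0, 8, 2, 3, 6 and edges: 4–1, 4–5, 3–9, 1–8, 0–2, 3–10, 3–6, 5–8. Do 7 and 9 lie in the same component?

No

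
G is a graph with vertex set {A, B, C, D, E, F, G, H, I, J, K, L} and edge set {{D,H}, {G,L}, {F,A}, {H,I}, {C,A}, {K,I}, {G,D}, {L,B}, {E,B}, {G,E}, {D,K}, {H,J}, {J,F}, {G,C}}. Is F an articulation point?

Deleting F leaves 1 component (was 1) (its neighbors A, J remain connected to each other), so F is not a cut vertex.

No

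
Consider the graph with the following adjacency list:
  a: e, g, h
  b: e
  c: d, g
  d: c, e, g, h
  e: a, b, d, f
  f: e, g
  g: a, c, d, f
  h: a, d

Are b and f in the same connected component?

From b we can reach a, b, c, d, e, f, g, h, which includes f.

Yes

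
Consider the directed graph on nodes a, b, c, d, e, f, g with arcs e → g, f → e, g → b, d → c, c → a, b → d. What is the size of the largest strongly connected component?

{f} is an SCC by itself.
{e} is an SCC by itself.
{a} is an SCC by itself.
{g} is an SCC by itself.
{d} is an SCC by itself.
(and 2 more singleton SCCs)
The largest has 1 vertex.

1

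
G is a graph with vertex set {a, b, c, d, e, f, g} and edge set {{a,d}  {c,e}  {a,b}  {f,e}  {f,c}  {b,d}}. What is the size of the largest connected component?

3

g is isolated — a component by itself.
Starting from a we can reach a, b, d. That is one component of size 3.
Starting from c we can reach c, e, f. That is one component of size 3.
The largest has 3 vertices.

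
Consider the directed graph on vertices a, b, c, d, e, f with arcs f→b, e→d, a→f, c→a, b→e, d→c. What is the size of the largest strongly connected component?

{a, b, c, d, e, f} are all mutually reachable — one SCC of size 6.
The largest has 6 vertices.

6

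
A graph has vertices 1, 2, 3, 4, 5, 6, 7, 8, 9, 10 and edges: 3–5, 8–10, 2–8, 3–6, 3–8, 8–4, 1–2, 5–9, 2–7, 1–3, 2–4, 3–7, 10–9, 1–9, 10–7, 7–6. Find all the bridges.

none

The edges on the cycle 1-2-8-10-7-3-1 are not bridges since each lies on that cycle.
Every edge lies on some cycle, so there are no bridges.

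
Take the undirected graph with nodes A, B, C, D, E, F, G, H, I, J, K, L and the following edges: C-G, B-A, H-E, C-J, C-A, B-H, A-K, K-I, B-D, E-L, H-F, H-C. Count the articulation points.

Removing A increases the component count from 1 to 2, so A is a cut vertex.
Removing B increases the component count from 1 to 2, so B is a cut vertex.
Removing C increases the component count from 1 to 3, so C is a cut vertex.
Likewise E, H, K are cut vertices.
By contrast removing G leaves 1 component; it is not a cut vertex. No other vertex is a cut vertex either.

6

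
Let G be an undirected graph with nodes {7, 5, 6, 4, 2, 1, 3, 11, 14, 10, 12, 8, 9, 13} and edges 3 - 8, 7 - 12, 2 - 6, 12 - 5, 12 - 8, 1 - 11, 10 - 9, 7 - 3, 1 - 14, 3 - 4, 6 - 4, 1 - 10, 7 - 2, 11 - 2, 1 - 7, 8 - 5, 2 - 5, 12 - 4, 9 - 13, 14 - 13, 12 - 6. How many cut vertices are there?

1

Removing 1 increases the component count from 1 to 2, so 1 is a cut vertex.
By contrast removing 9 leaves 1 component; it is not a cut vertex. No other vertex is a cut vertex either.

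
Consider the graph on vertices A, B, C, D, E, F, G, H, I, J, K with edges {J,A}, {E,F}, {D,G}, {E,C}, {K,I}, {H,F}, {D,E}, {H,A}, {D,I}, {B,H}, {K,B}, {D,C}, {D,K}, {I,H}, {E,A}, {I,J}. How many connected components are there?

1

Starting from A we can reach A, B, C, D, E, F, G, H, I, J, K. That is one component of size 11.
Total: 1 component.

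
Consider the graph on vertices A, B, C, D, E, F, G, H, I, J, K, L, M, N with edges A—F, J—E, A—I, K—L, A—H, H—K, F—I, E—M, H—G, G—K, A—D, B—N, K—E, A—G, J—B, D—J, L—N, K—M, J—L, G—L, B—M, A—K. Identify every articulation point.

Removing A increases the component count from 2 to 3, so A is a cut vertex.
By contrast removing N leaves 2 components; it is not a cut vertex. No other vertex is a cut vertex either.

A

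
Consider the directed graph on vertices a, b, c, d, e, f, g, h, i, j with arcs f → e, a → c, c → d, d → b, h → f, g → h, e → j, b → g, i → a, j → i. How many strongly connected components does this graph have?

{a, b, c, d, e, f, g, h, i, j} are all mutually reachable — one SCC of size 10.
That gives 1 strongly connected component.

1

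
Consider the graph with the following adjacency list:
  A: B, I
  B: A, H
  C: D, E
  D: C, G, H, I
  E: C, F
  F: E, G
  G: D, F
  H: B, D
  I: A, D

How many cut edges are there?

The edges on the cycle D-G-F-E-C-D are not bridges since each lies on that cycle.
Every edge lies on some cycle, so there are no bridges.

0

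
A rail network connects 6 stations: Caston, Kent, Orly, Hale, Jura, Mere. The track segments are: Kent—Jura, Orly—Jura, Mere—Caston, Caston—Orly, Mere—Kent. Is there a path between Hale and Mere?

No

The component containing Hale is {Hale}, and Mere is not in it.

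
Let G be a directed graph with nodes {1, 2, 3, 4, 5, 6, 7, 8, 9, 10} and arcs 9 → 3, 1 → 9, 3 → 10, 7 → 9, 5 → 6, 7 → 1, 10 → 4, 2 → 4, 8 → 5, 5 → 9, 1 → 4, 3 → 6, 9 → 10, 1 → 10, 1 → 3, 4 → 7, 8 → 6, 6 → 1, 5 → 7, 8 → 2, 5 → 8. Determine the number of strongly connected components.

3

{1, 3, 4, 6, 7, 9, 10} are all mutually reachable — one SCC of size 7.
{5, 8} are all mutually reachable — one SCC of size 2.
{2} is an SCC by itself.
That gives 3 strongly connected components.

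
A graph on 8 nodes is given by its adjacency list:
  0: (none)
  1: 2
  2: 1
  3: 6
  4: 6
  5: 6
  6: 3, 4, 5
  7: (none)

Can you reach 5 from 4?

Yes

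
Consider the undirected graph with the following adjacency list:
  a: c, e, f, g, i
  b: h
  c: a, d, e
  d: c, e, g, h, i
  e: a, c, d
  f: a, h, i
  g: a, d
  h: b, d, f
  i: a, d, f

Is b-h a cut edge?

Removing b-h leaves no path between b and h: the component count goes from 1 to 2. So it is a bridge.

Yes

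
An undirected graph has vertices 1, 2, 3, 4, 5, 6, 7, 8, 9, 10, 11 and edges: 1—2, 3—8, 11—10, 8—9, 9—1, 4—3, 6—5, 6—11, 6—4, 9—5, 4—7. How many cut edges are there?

The edges on the cycle 6-4-3-8-9-5-6 are not bridges since each lies on that cycle.
But removing 4—7 disconnects 4 from 7; removing 6—11 disconnects 6 from 11; removing 2—1 disconnects 2 from 1; removing 10—11 disconnects 10 from 11 — these are bridges.
In total 5 edges are bridges.

5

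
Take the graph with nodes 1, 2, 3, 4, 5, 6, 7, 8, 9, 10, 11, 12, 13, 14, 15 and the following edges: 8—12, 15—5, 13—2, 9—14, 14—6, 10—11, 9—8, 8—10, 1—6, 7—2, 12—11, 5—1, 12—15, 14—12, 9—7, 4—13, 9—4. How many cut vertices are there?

Removing 9 increases the component count from 2 to 3, so 9 is a cut vertex.
By contrast removing 5 leaves 2 components; it is not a cut vertex. No other vertex is a cut vertex either.

1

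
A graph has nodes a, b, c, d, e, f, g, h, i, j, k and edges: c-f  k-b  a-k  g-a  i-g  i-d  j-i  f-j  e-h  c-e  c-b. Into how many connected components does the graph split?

Starting from a we can reach a, b, c, d, e, f, g, h, i, j, k. That is one component of size 11.
Total: 1 component.

1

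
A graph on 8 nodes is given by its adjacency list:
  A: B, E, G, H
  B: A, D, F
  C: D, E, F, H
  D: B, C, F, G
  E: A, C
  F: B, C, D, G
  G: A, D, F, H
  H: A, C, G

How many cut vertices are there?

Removing A, for instance, still leaves 1 component. No single vertex removal increases the component count — the graph has no articulation points.

0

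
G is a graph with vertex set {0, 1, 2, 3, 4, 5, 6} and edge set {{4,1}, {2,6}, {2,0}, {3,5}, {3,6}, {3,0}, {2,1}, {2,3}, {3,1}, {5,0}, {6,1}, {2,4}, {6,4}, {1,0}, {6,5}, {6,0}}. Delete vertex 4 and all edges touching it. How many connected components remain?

1

With 4 gone, the remaining components are: {0, 1, 2, 3, 5, 6}.
That is 1 component.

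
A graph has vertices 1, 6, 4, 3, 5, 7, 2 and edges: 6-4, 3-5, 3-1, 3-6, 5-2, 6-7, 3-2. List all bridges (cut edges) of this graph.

1-3, 3-6, 4-6, 6-7

The edges on the cycle 3-5-2-3 are not bridges since each lies on that cycle.
But removing 6-7 disconnects 6 from 7; removing 6-4 disconnects 6 from 4; removing 3-6 disconnects 3 from 6; removing 3-1 disconnects 3 from 1 — these are bridges.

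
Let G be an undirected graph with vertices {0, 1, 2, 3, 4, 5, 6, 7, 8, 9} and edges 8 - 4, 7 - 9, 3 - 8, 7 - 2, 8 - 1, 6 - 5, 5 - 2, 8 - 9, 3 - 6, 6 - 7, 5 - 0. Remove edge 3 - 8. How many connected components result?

1

3 and 8 are still connected via 3-6-7-9-8, so the component count stays at 1.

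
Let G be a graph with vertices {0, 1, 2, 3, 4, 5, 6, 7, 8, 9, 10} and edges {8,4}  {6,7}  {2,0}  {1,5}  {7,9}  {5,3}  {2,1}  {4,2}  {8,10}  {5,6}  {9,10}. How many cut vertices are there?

2

Removing 2 increases the component count from 1 to 2, so 2 is a cut vertex.
Removing 5 increases the component count from 1 to 2, so 5 is a cut vertex.
By contrast removing 8 leaves 1 component; it is not a cut vertex. No other vertex is a cut vertex either.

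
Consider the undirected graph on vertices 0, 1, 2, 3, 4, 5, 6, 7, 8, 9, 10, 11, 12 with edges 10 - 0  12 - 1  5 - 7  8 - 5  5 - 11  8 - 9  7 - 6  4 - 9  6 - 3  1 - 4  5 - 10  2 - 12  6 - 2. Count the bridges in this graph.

4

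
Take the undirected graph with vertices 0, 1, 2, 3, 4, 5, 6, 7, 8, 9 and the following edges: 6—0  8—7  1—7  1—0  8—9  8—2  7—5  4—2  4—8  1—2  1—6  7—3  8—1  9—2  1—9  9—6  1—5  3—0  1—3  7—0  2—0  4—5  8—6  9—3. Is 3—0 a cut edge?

No

After removing 3—0, the path 3-1-0 still connects them, so the edge is not a bridge.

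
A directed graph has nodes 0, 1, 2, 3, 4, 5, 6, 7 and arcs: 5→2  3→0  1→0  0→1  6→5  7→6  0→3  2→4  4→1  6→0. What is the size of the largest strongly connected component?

3

{0, 1, 3} are all mutually reachable — one SCC of size 3.
{5} is an SCC by itself.
{2} is an SCC by itself.
{6} is an SCC by itself.
{7} is an SCC by itself.
(and 1 more singleton SCC)
The largest has 3 vertices.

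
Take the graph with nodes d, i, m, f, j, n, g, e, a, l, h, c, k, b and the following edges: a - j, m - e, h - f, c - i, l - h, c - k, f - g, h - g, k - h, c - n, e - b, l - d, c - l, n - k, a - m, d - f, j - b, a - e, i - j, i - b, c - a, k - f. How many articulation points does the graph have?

1

Removing c increases the component count from 1 to 2, so c is a cut vertex.
By contrast removing f leaves 1 component; it is not a cut vertex. No other vertex is a cut vertex either.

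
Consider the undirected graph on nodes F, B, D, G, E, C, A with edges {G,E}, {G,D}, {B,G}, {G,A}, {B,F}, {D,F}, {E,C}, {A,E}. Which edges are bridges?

C-E

The edges on the cycle B-G-D-F-B are not bridges since each lies on that cycle.
But removing E - C disconnects E from C — this is a bridge.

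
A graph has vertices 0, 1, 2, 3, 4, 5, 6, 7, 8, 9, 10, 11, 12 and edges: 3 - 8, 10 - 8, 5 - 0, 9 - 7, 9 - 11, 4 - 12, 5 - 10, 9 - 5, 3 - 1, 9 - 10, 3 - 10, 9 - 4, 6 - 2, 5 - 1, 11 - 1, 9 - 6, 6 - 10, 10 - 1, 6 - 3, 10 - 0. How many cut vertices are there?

3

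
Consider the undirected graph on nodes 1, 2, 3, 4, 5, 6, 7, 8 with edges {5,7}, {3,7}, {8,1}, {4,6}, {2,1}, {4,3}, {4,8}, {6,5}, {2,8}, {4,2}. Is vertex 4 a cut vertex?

Yes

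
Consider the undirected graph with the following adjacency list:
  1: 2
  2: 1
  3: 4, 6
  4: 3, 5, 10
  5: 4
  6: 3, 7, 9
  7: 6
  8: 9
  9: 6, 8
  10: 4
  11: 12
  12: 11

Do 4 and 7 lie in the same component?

Yes

From 4 we can reach 3, 4, 5, 6, 7, 8, 9, 10, which includes 7.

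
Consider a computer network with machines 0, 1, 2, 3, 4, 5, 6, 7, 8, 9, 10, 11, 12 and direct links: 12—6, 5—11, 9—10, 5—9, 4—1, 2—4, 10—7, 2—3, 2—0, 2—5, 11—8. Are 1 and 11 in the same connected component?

From 1 we can reach 0, 1, 2, 3, 4, 5, 7, 8, 9, 10, 11, which includes 11.

Yes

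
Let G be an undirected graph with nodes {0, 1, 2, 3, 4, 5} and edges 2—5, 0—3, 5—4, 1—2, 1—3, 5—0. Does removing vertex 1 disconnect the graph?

Deleting 1 leaves 1 component (was 1) (its neighbors 2, 3 remain connected to each other), so 1 is not a cut vertex.

No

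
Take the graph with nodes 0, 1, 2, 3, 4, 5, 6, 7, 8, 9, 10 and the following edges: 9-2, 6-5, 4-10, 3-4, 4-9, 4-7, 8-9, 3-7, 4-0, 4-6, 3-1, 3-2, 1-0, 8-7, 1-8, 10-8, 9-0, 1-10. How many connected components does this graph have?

Starting from 0 we can reach 0, 1, 2, 3, 4, 5, 6, 7, 8, 9, 10. That is one component of size 11.
Total: 1 component.

1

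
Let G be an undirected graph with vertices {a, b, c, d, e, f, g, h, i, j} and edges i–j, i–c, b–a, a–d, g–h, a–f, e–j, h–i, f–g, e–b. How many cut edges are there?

The edges on the cycle e-b-a-f-g-h-i-j-e are not bridges since each lies on that cycle.
But removing d–a disconnects d from a; removing c–i disconnects c from i — these are bridges.
That makes 2 bridges.

2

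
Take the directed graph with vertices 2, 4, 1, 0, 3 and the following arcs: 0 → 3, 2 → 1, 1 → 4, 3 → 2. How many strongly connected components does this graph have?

{1} is an SCC by itself.
{2} is an SCC by itself.
{3} is an SCC by itself.
{4} is an SCC by itself.
{0} is an SCC by itself.
That gives 5 strongly connected components.

5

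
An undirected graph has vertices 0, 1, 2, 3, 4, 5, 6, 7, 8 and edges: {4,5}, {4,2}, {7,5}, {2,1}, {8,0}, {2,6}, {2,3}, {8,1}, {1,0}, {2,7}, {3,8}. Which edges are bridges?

2-6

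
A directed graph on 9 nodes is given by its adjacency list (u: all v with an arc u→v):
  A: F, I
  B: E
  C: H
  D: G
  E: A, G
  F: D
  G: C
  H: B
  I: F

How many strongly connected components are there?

1

{A, B, C, D, E, F, G, H, I} are all mutually reachable — one SCC of size 9.
That gives 1 strongly connected component.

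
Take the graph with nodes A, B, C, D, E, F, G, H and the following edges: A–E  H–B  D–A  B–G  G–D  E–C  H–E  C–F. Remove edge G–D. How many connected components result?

1

G and D are still connected via G-B-H-E-A-D, so the component count stays at 1.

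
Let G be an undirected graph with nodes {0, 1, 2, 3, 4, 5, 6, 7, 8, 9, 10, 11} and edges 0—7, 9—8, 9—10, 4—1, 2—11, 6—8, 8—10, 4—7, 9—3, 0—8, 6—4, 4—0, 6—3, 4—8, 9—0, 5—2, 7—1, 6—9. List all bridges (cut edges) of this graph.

11-2, 2-5

The edges on the cycle 6-9-3-6 are not bridges since each lies on that cycle.
But removing 2—11 disconnects 2 from 11; removing 5—2 disconnects 5 from 2 — these are bridges.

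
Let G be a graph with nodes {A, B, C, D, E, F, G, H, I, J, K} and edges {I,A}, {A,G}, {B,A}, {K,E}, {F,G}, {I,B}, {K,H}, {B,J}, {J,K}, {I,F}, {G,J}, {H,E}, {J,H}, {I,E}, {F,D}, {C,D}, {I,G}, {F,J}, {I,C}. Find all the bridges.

The edges on the cycle I-B-A-I are not bridges since each lies on that cycle.
Every edge lies on some cycle, so there are no bridges.

none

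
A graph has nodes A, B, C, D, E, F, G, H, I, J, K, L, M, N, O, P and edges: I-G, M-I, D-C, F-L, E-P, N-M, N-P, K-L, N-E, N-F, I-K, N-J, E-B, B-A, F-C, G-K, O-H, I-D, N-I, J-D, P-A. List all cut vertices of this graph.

Removing N increases the component count from 2 to 3, so N is a cut vertex.
By contrast removing O leaves 2 components; it is not a cut vertex. No other vertex is a cut vertex either.

N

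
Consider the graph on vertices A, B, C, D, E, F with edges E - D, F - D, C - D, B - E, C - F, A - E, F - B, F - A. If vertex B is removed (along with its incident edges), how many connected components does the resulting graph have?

1

With B gone, the remaining components are: {A, C, D, E, F}.
That is 1 component.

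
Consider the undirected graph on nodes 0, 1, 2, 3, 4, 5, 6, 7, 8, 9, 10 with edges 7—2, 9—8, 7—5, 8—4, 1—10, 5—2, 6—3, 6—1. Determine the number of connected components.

0 is isolated — a component by itself.
Starting from 4 we can reach 4, 8, 9. That is one component of size 3.
Starting from 2 we can reach 2, 5, 7. That is one component of size 3.
Starting from 1 we can reach 1, 3, 6, 10. That is one component of size 4.
Total: 4 components.

4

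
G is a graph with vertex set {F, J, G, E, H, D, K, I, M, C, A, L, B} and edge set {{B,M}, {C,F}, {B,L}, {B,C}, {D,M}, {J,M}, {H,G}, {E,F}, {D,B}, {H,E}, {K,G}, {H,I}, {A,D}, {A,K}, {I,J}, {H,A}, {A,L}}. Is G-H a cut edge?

After removing G-H, the path G-K-A-H still connects them, so the edge is not a bridge.

No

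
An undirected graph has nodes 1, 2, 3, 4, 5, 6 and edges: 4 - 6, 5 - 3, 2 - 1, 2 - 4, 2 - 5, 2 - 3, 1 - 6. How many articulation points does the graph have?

1

Removing 2 increases the component count from 1 to 2, so 2 is a cut vertex.
By contrast removing 4 leaves 1 component; it is not a cut vertex. No other vertex is a cut vertex either.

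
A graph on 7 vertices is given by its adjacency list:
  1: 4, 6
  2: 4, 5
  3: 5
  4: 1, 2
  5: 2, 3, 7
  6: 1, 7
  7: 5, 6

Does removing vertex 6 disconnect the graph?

No

Deleting 6 leaves 1 component (was 1) (its neighbors 1, 7 remain connected to each other), so 6 is not a cut vertex.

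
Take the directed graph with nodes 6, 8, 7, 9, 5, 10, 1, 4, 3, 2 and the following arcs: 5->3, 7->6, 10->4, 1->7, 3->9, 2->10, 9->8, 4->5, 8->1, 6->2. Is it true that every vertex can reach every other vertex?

Yes

From 10 we can reach every vertex (1, 2, 3, 4, 5, 6, 7, 8, 9, 10), and every vertex can reach 10 (1, 2, 3, 4, 5, 6, 7, 8, 9, 10). So the whole graph is one strongly connected component.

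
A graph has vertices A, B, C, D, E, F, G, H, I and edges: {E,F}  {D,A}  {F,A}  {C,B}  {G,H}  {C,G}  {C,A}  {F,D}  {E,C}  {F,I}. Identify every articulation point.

Removing C increases the component count from 1 to 3, so C is a cut vertex.
Removing F increases the component count from 1 to 2, so F is a cut vertex.
Removing G increases the component count from 1 to 2, so G is a cut vertex.
By contrast removing I leaves 1 component; it is not a cut vertex. No other vertex is a cut vertex either.

C, F, G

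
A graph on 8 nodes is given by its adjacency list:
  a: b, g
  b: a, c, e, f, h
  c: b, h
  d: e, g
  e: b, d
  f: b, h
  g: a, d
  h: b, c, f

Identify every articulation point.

b

Removing b increases the component count from 1 to 2, so b is a cut vertex.
By contrast removing e leaves 1 component; it is not a cut vertex. No other vertex is a cut vertex either.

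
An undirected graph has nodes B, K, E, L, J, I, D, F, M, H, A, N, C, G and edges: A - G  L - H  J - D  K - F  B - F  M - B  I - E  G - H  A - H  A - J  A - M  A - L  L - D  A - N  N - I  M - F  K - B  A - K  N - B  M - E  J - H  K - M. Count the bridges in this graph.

0

The edges on the cycle A-N-I-E-M-A are not bridges since each lies on that cycle.
Every edge lies on some cycle, so there are no bridges.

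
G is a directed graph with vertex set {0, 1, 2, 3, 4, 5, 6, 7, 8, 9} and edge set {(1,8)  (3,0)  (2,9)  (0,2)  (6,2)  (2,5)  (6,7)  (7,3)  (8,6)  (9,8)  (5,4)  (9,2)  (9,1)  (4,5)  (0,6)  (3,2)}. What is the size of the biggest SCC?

{0, 1, 2, 3, 6, 7, 8, 9} are all mutually reachable — one SCC of size 8.
{4, 5} are all mutually reachable — one SCC of size 2.
The largest has 8 vertices.

8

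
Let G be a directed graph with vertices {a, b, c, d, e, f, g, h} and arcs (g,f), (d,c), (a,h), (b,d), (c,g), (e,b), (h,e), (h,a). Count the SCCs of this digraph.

{a, h} are all mutually reachable — one SCC of size 2.
{f} is an SCC by itself.
{b} is an SCC by itself.
{g} is an SCC by itself.
{c} is an SCC by itself.
(and 2 more singleton SCCs)
That gives 7 strongly connected components.

7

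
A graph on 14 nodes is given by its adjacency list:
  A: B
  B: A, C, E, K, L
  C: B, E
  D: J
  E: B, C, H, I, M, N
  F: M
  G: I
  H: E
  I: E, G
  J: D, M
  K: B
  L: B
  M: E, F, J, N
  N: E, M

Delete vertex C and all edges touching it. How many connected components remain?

1

With C gone, the remaining components are: {A, B, D, E, F, G, H, I, J, K, L, M, N}.
That is 1 component.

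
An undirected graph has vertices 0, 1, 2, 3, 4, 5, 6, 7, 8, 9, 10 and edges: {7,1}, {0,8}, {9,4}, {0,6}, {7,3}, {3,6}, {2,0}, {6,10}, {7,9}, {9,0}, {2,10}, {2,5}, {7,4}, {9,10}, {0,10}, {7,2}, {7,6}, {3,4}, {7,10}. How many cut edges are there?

3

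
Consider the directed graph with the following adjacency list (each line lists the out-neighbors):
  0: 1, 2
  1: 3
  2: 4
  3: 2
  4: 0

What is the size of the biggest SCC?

{0, 1, 2, 3, 4} are all mutually reachable — one SCC of size 5.
The largest has 5 vertices.

5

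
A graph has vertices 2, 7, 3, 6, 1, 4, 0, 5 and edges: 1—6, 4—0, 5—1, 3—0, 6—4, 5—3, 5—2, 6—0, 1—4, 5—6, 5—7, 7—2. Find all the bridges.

The edges on the cycle 5-7-2-5 are not bridges since each lies on that cycle.
Every edge lies on some cycle, so there are no bridges.

none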